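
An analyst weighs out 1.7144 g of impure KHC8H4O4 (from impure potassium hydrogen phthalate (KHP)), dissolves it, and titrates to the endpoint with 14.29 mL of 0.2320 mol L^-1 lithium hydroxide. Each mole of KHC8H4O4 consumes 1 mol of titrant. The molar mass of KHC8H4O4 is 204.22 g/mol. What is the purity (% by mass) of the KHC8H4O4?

n(LiOH) = 0.2320 x 0.01429 = 0.003315 mol.
n(KHC8H4O4) = 0.003315 / 1 = 0.003315 mol.
mass of KHC8H4O4 = 0.003315 x 204.22 = 0.6770 g.
% purity = 0.6770 / 1.7144 x 100 = 39.5%.

39.5%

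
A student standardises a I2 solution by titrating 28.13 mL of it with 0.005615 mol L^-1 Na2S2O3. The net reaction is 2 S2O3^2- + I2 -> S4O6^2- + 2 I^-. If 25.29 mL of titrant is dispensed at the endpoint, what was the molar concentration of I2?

n(Na2S2O3) = 0.005615 x 0.02529 = 0.0001420 mol.
From the balanced equation, 2 mol Na2S2O3 reacts with 1 mol I2, so n(I2) = 0.0001420 x 1/2 = 7.100e-5 mol.
[I2] = 7.100e-5 / 0.02813 L = 0.00252 M.

0.00252 M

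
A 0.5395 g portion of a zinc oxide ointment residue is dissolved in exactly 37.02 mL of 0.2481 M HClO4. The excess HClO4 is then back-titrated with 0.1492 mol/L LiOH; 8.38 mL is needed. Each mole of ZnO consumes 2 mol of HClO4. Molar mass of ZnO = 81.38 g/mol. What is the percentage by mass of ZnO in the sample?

Total n(HClO4) added = 0.2481 x 0.03702 = 0.009185 mol.
n(LiOH) used = 0.1492 x 0.008380 = 0.001250 mol, which equals the excess n(HClO4).
So n(HClO4) consumed by the sample = 0.009185 - 0.001250 = 0.007934 mol.
n(ZnO) = 0.007934 / 2 = 0.003967 mol.
mass ZnO = 0.003967 x 81.38 = 0.3228 g, so %ZnO = 0.3228/0.5395 x 100 = 59.8%.

59.8%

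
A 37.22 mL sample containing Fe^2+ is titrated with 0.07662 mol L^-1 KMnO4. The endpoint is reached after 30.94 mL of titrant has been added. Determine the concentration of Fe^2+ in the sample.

0.318 M

n(KMnO4) = 0.07662 x 0.03094 = 0.002371 mol.
From the balanced equation, 1 mol KMnO4 reacts with 5 mol Fe^2+, so n(Fe^2+) = 0.002371 x 5/1 = 0.01185 mol.
[Fe^2+] = 0.01185 / 0.03722 L = 0.318 M.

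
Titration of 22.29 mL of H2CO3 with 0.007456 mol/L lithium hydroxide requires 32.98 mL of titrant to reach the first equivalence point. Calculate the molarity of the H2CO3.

0.0110 M

n(LiOH) = 0.007456 x 0.03298 = 0.0002459 mol.
At the first equivalence point, 1 mol OH^- react per mol H2CO3, so n(H2CO3) = 0.0002459 / 1 = 0.0002459 mol.
[H2CO3] = 0.0002459 / 0.02229 L = 0.0110 M.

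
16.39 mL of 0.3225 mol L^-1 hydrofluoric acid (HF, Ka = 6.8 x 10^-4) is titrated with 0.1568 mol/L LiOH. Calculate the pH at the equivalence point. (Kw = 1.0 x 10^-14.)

n(HF) = 0.3225 x 0.01639 = 0.005286 mol; V(LiOH) at equivalence = 0.005286/0.1568 = 0.03371 L.
At equivalence all the acid is converted to F-; total volume = 0.01639 + 0.03371 = 0.05010 L, so [F-] = 0.005286/0.05010 = 0.1055 M.
Kb = Kw/Ka = 1.0e-14 / 6.8 x 10^-4 = 1.47e-11.
[OH^-] = sqrt(Kb x [F-]) = sqrt(1.47e-11 x 0.1055) = 1.25e-6 M.
pOH = 5.90, so pH = 14.00 - 5.90 = 8.10.

8.10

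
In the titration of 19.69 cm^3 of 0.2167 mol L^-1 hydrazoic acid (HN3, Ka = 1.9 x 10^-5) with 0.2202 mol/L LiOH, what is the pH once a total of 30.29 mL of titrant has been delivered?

12.68

n(acid) = 0.2167 x 0.01969 = 0.004267 mol; n(LiOH) added = 0.2202 x 0.03029 = 0.006670 mol.
Base is in excess by 0.006670 - 0.004267 = 0.002403 mol in a total volume of 0.04998 L.
[OH^-] = 0.002403/0.04998 = 0.04808 M, so pOH = 1.32 and pH = 14.00 - 1.32 = 12.68.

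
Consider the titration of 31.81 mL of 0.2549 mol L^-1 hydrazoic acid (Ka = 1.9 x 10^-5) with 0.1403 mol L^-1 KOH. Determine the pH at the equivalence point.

n(HN3) = 0.2549 x 0.03181 = 0.008108 mol; V(KOH) at equivalence = 0.008108/0.1403 = 0.05779 L.
At equivalence all the acid is converted to N3-; total volume = 0.03181 + 0.05779 = 0.08960 L, so [N3-] = 0.008108/0.08960 = 0.09049 M.
Kb = Kw/Ka = 1.0e-14 / 1.9 x 10^-5 = 5.26e-10.
[OH^-] = sqrt(Kb x [N3-]) = sqrt(5.26e-10 x 0.09049) = 6.90e-6 M.
pOH = 5.16, so pH = 14.00 - 5.16 = 8.84.

8.84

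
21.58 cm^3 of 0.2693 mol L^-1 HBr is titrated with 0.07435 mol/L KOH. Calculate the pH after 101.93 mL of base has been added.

12.16

n(acid) = 0.2693 x 0.02158 = 0.005811 mol; n(KOH) added = 0.07435 x 0.1019 = 0.007578 mol.
Base is in excess by 0.007578 - 0.005811 = 0.001767 mol in a total volume of 0.1235 L.
[OH^-] = 0.001767/0.1235 = 0.01431 M, so pOH = 1.84 and pH = 14.00 - 1.84 = 12.16.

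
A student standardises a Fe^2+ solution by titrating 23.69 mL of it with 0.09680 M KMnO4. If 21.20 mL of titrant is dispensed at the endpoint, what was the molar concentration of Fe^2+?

0.433 M

n(KMnO4) = 0.09680 x 0.02120 = 0.002052 mol.
From the balanced equation, 1 mol KMnO4 reacts with 5 mol Fe^2+, so n(Fe^2+) = 0.002052 x 5/1 = 0.01026 mol.
[Fe^2+] = 0.01026 / 0.02369 L = 0.433 M.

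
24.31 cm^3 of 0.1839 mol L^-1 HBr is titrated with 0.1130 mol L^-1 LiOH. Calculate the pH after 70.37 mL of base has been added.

n(acid) = 0.1839 x 0.02431 = 0.004471 mol; n(LiOH) added = 0.1130 x 0.07037 = 0.007952 mol.
Base is in excess by 0.007952 - 0.004471 = 0.003481 mol in a total volume of 0.09468 L.
[OH^-] = 0.003481/0.09468 = 0.03677 M, so pOH = 1.43 and pH = 14.00 - 1.43 = 12.57.

12.57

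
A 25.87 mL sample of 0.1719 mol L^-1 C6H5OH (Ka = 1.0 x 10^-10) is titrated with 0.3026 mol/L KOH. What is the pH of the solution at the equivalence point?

n(C6H5OH) = 0.1719 x 0.02587 = 0.004447 mol; V(KOH) at equivalence = 0.004447/0.3026 = 0.01470 L.
At equivalence all the acid is converted to C6H5O-; total volume = 0.02587 + 0.01470 = 0.04057 L, so [C6H5O-] = 0.004447/0.04057 = 0.1096 M.
Kb = Kw/Ka = 1.0e-14 / 1.0 x 10^-10 = 0.000100.
[OH^-] = sqrt(Kb x [C6H5O-]) = sqrt(0.000100 x 0.1096) = 0.00331 M.
pOH = 2.48, so pH = 14.00 - 2.48 = 11.52.

11.52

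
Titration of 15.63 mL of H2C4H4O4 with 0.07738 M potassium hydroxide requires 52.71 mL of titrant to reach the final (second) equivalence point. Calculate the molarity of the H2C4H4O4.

0.130 M

n(KOH) = 0.07738 x 0.05271 = 0.004079 mol.
At the final (second) equivalence point, 2 mol OH^- react per mol H2C4H4O4, so n(H2C4H4O4) = 0.004079 / 2 = 0.002039 mol.
[H2C4H4O4] = 0.002039 / 0.01563 L = 0.130 M.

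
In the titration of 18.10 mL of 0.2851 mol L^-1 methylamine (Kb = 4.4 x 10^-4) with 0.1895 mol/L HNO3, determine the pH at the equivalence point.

n(CH3NH2) = 0.2851 x 0.01810 = 0.005160 mol; V(HNO3) at equivalence = 0.005160/0.1895 = 0.02723 L.
At equivalence the base is fully converted to CH3NH3+; total volume = 0.04533 L, so [CH3NH3+] = 0.005160/0.04533 = 0.1138 M.
Ka(CH3NH3+) = Kw/Kb = 1.0e-14 / 4.4 x 10^-4 = 2.27e-11.
[H^+] = sqrt(Ka x [CH3NH3+]) = sqrt(2.27e-11 x 0.1138) = 1.61e-6 M.
pH = -log(1.61e-6) = 5.79.

5.79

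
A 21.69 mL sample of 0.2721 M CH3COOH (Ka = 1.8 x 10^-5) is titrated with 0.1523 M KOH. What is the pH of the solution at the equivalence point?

8.87

n(CH3COOH) = 0.2721 x 0.02169 = 0.005902 mol; V(KOH) at equivalence = 0.005902/0.1523 = 0.03875 L.
At equivalence all the acid is converted to CH3COO-; total volume = 0.02169 + 0.03875 = 0.06044 L, so [CH3COO-] = 0.005902/0.06044 = 0.09765 M.
Kb = Kw/Ka = 1.0e-14 / 1.8 x 10^-5 = 5.56e-10.
[OH^-] = sqrt(Kb x [CH3COO-]) = sqrt(5.56e-10 x 0.09765) = 7.37e-6 M.
pOH = 5.13, so pH = 14.00 - 5.13 = 8.87.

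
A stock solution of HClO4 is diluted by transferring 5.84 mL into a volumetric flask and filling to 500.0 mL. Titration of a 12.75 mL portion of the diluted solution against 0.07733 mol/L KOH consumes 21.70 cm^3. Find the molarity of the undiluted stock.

n(KOH) = 0.07733 x 0.02170 = 0.001678 mol.
n(HClO4) in the aliquot = 0.001678 mol.
[diluted HClO4] = 0.001678 / 0.01275 = 0.1316 M.
Dilution factor = 500.0/5.840 = 85.62, so [stock] = 0.1316 x 85.62 = 11.3 M.

11.3 M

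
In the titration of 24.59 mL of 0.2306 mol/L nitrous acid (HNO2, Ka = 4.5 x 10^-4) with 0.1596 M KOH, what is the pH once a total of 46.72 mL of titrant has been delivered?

12.40

n(acid) = 0.2306 x 0.02459 = 0.005670 mol; n(KOH) added = 0.1596 x 0.04672 = 0.007457 mol.
Base is in excess by 0.007457 - 0.005670 = 0.001786 mol in a total volume of 0.07131 L.
[OH^-] = 0.001786/0.07131 = 0.02505 M, so pOH = 1.60 and pH = 14.00 - 1.60 = 12.40.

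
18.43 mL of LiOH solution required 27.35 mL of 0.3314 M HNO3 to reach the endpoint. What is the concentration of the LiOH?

n(HNO3) delivered = 0.3314 x 0.02735 = 0.009064 mol.
For a 1:1 reaction, n(LiOH) = 0.009064 mol.
[LiOH] = 0.009064 mol / 0.01843 L = 0.492 M.

0.492 M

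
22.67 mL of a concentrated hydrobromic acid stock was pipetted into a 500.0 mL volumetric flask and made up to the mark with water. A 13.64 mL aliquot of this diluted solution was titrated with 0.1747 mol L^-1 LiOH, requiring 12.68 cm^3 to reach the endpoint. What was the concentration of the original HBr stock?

n(LiOH) = 0.1747 x 0.01268 = 0.002215 mol.
n(HBr) in the aliquot = 0.002215 mol.
[diluted HBr] = 0.002215 / 0.01364 = 0.1624 M.
Dilution factor = 500.0/22.67 = 22.06, so [stock] = 0.1624 x 22.06 = 3.58 M.

3.58 M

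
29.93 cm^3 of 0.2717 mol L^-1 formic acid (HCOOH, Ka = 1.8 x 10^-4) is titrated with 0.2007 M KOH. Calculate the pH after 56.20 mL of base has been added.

12.56

n(acid) = 0.2717 x 0.02993 = 0.008132 mol; n(KOH) added = 0.2007 x 0.05620 = 0.01128 mol.
Base is in excess by 0.01128 - 0.008132 = 0.003147 mol in a total volume of 0.08613 L.
[OH^-] = 0.003147/0.08613 = 0.03654 M, so pOH = 1.44 and pH = 14.00 - 1.44 = 12.56.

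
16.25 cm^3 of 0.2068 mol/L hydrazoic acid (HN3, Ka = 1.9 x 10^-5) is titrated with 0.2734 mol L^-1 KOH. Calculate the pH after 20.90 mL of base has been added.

12.80

n(acid) = 0.2068 x 0.01625 = 0.003361 mol; n(KOH) added = 0.2734 x 0.02090 = 0.005714 mol.
Base is in excess by 0.005714 - 0.003361 = 0.002354 mol in a total volume of 0.03715 L.
[OH^-] = 0.002354/0.03715 = 0.06335 M, so pOH = 1.20 and pH = 14.00 - 1.20 = 12.80.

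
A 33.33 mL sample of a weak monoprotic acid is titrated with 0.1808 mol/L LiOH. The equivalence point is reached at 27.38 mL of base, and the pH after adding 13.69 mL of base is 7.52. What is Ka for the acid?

3.0 x 10^-8

13.69 mL is half of the equivalence volume, so this is the half-equivalence point where [HA] = [A^-].
At half-equivalence pH = pKa, so pKa = 7.52.
Ka = 10^(-7.52) = 3.0 x 10^-8.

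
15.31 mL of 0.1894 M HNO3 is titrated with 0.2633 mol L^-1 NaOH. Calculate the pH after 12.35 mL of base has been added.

n(acid) = 0.1894 x 0.01531 = 0.002900 mol; n(NaOH) added = 0.2633 x 0.01235 = 0.003252 mol.
Base is in excess by 0.003252 - 0.002900 = 0.0003520 mol in a total volume of 0.02766 L.
[OH^-] = 0.0003520/0.02766 = 0.01273 M, so pOH = 1.90 and pH = 14.00 - 1.90 = 12.10.

12.10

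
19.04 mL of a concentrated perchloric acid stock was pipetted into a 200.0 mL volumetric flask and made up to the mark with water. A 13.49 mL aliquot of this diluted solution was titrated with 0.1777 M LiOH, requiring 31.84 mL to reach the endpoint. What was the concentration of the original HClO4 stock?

4.41 M

n(LiOH) = 0.1777 x 0.03184 = 0.005658 mol.
n(HClO4) in the aliquot = 0.005658 mol.
[diluted HClO4] = 0.005658 / 0.01349 = 0.4194 M.
Dilution factor = 200.0/19.04 = 10.50, so [stock] = 0.4194 x 10.50 = 4.41 M.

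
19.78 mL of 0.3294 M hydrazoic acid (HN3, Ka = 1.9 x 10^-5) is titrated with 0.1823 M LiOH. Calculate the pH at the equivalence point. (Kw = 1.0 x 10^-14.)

n(HN3) = 0.3294 x 0.01978 = 0.006516 mol; V(LiOH) at equivalence = 0.006516/0.1823 = 0.03574 L.
At equivalence all the acid is converted to N3-; total volume = 0.01978 + 0.03574 = 0.05552 L, so [N3-] = 0.006516/0.05552 = 0.1174 M.
Kb = Kw/Ka = 1.0e-14 / 1.9 x 10^-5 = 5.26e-10.
[OH^-] = sqrt(Kb x [N3-]) = sqrt(5.26e-10 x 0.1174) = 7.86e-6 M.
pOH = 5.10, so pH = 14.00 - 5.10 = 8.90.

8.90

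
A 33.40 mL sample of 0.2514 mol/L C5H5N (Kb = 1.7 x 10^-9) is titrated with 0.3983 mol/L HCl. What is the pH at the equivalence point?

3.02

n(C5H5N) = 0.2514 x 0.03340 = 0.008397 mol; V(HCl) at equivalence = 0.008397/0.3983 = 0.02108 L.
At equivalence the base is fully converted to C5H5NH+; total volume = 0.05448 L, so [C5H5NH+] = 0.008397/0.05448 = 0.1541 M.
Ka(C5H5NH+) = Kw/Kb = 1.0e-14 / 1.7 x 10^-9 = 5.88e-6.
[H^+] = sqrt(Ka x [C5H5NH+]) = sqrt(5.88e-6 x 0.1541) = 0.000952 M.
pH = -log(0.000952) = 3.02.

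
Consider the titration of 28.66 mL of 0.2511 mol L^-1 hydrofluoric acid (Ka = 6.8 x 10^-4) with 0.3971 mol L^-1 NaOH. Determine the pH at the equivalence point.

n(HF) = 0.2511 x 0.02866 = 0.007197 mol; V(NaOH) at equivalence = 0.007197/0.3971 = 0.01812 L.
At equivalence all the acid is converted to F-; total volume = 0.02866 + 0.01812 = 0.04678 L, so [F-] = 0.007197/0.04678 = 0.1538 M.
Kb = Kw/Ka = 1.0e-14 / 6.8 x 10^-4 = 1.47e-11.
[OH^-] = sqrt(Kb x [F-]) = sqrt(1.47e-11 x 0.1538) = 1.50e-6 M.
pOH = 5.82, so pH = 14.00 - 5.82 = 8.18.

8.18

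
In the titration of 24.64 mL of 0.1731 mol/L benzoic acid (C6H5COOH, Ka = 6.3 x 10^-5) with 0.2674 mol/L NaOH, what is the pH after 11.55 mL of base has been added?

4.62

Initial n(C6H5COOH) = 0.1731 x 0.02464 = 0.004265 mol.
n(NaOH) added = 0.2674 x 0.01155 = 0.003088 mol, converting that many moles of C6H5COOH to C6H5COO-.
Remaining n(C6H5COOH) = 0.001177 mol; n(C6H5COO-) = 0.003088 mol.
By Henderson-Hasselbalch, pH = pKa + log([A^-]/[HA]) = 4.20 + log(0.003088/0.001177) = 4.20 + (+0.42) = 4.62.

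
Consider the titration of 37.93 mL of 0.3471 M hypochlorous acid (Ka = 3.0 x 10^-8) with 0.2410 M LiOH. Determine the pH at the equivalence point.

10.34

n(HClO) = 0.3471 x 0.03793 = 0.01317 mol; V(LiOH) at equivalence = 0.01317/0.2410 = 0.05463 L.
At equivalence all the acid is converted to ClO-; total volume = 0.03793 + 0.05463 = 0.09256 L, so [ClO-] = 0.01317/0.09256 = 0.1422 M.
Kb = Kw/Ka = 1.0e-14 / 3.0 x 10^-8 = 3.33e-7.
[OH^-] = sqrt(Kb x [ClO-]) = sqrt(3.33e-7 x 0.1422) = 0.000218 M.
pOH = 3.66, so pH = 14.00 - 3.66 = 10.34.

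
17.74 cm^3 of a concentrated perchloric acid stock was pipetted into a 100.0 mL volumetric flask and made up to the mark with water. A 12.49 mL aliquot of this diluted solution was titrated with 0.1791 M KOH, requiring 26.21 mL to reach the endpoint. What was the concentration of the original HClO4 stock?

2.12 M

n(KOH) = 0.1791 x 0.02621 = 0.004694 mol.
n(HClO4) in the aliquot = 0.004694 mol.
[diluted HClO4] = 0.004694 / 0.01249 = 0.3758 M.
Dilution factor = 100.0/17.74 = 5.637, so [stock] = 0.3758 x 5.637 = 2.12 M.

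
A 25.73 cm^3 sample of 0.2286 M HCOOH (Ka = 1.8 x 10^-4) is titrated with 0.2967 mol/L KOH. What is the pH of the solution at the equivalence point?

8.43

n(HCOOH) = 0.2286 x 0.02573 = 0.005882 mol; V(KOH) at equivalence = 0.005882/0.2967 = 0.01982 L.
At equivalence all the acid is converted to HCOO-; total volume = 0.02573 + 0.01982 = 0.04555 L, so [HCOO-] = 0.005882/0.04555 = 0.1291 M.
Kb = Kw/Ka = 1.0e-14 / 1.8 x 10^-4 = 5.56e-11.
[OH^-] = sqrt(Kb x [HCOO-]) = sqrt(5.56e-11 x 0.1291) = 2.68e-6 M.
pOH = 5.57, so pH = 14.00 - 5.57 = 8.43.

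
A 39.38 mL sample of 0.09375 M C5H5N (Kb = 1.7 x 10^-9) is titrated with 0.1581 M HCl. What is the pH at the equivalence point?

n(C5H5N) = 0.09375 x 0.03938 = 0.003692 mol; V(HCl) at equivalence = 0.003692/0.1581 = 0.02335 L.
At equivalence the base is fully converted to C5H5NH+; total volume = 0.06273 L, so [C5H5NH+] = 0.003692/0.06273 = 0.05885 M.
Ka(C5H5NH+) = Kw/Kb = 1.0e-14 / 1.7 x 10^-9 = 5.88e-6.
[H^+] = sqrt(Ka x [C5H5NH+]) = sqrt(5.88e-6 x 0.05885) = 0.000588 M.
pH = -log(0.000588) = 3.23.

3.23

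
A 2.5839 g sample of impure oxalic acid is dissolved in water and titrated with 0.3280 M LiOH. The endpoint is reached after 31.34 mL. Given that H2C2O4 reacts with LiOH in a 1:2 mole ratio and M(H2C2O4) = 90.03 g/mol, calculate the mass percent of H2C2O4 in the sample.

n(LiOH) = 0.3280 x 0.03134 = 0.01028 mol.
n(H2C2O4) = 0.01028 / 2 = 0.005140 mol.
mass of H2C2O4 = 0.005140 x 90.03 = 0.4627 g.
% purity = 0.4627 / 2.5839 x 100 = 17.9%.

17.9%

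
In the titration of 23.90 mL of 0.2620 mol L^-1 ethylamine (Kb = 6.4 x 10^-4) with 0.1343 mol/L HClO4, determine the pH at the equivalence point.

n(C2H5NH2) = 0.2620 x 0.02390 = 0.006262 mol; V(HClO4) at equivalence = 0.006262/0.1343 = 0.04663 L.
At equivalence the base is fully converted to C2H5NH3+; total volume = 0.07053 L, so [C2H5NH3+] = 0.006262/0.07053 = 0.08879 M.
Ka(C2H5NH3+) = Kw/Kb = 1.0e-14 / 6.4 x 10^-4 = 1.56e-11.
[H^+] = sqrt(Ka x [C2H5NH3+]) = sqrt(1.56e-11 x 0.08879) = 1.18e-6 M.
pH = -log(1.18e-6) = 5.93.

5.93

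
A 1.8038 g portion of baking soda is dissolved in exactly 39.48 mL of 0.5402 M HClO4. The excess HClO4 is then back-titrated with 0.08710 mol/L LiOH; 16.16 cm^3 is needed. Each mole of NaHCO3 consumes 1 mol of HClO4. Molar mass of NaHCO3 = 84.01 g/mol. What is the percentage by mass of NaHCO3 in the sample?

92.8%

Total n(HClO4) added = 0.5402 x 0.03948 = 0.02133 mol.
n(LiOH) used = 0.08710 x 0.01616 = 0.001408 mol, which equals the excess n(HClO4).
So n(HClO4) consumed by the sample = 0.02133 - 0.001408 = 0.01992 mol.
n(NaHCO3) = 0.01992 / 1 = 0.01992 mol.
mass NaHCO3 = 0.01992 x 84.01 = 1.673 g, so %NaHCO3 = 1.673/1.8038 x 100 = 92.8%.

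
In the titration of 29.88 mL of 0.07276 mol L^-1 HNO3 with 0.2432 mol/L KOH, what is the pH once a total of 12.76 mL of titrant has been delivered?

n(acid) = 0.07276 x 0.02988 = 0.002174 mol; n(KOH) added = 0.2432 x 0.01276 = 0.003103 mol.
Base is in excess by 0.003103 - 0.002174 = 0.0009292 mol in a total volume of 0.04264 L.
[OH^-] = 0.0009292/0.04264 = 0.02179 M, so pOH = 1.66 and pH = 14.00 - 1.66 = 12.34.

12.34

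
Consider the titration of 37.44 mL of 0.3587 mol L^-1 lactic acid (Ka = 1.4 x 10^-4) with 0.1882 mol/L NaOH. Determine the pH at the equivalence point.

8.47

n(HC3H5O3) = 0.3587 x 0.03744 = 0.01343 mol; V(NaOH) at equivalence = 0.01343/0.1882 = 0.07136 L.
At equivalence all the acid is converted to C3H5O3-; total volume = 0.03744 + 0.07136 = 0.1088 L, so [C3H5O3-] = 0.01343/0.1088 = 0.1234 M.
Kb = Kw/Ka = 1.0e-14 / 1.4 x 10^-4 = 7.14e-11.
[OH^-] = sqrt(Kb x [C3H5O3-]) = sqrt(7.14e-11 x 0.1234) = 2.97e-6 M.
pOH = 5.53, so pH = 14.00 - 5.53 = 8.47.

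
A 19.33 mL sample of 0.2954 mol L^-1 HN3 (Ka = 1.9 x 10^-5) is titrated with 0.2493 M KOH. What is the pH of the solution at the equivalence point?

n(HN3) = 0.2954 x 0.01933 = 0.005710 mol; V(KOH) at equivalence = 0.005710/0.2493 = 0.02290 L.
At equivalence all the acid is converted to N3-; total volume = 0.01933 + 0.02290 = 0.04223 L, so [N3-] = 0.005710/0.04223 = 0.1352 M.
Kb = Kw/Ka = 1.0e-14 / 1.9 x 10^-5 = 5.26e-10.
[OH^-] = sqrt(Kb x [N3-]) = sqrt(5.26e-10 x 0.1352) = 8.44e-6 M.
pOH = 5.07, so pH = 14.00 - 5.07 = 8.93.

8.93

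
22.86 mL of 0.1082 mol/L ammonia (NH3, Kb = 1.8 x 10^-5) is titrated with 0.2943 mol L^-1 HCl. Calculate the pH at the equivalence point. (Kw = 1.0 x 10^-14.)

n(NH3) = 0.1082 x 0.02286 = 0.002473 mol; V(HCl) at equivalence = 0.002473/0.2943 = 0.008405 L.
At equivalence the base is fully converted to NH4+; total volume = 0.03126 L, so [NH4+] = 0.002473/0.03126 = 0.07911 M.
Ka(NH4+) = Kw/Kb = 1.0e-14 / 1.8 x 10^-5 = 5.56e-10.
[H^+] = sqrt(Ka x [NH4+]) = sqrt(5.56e-10 x 0.07911) = 6.63e-6 M.
pH = -log(6.63e-6) = 5.18.

5.18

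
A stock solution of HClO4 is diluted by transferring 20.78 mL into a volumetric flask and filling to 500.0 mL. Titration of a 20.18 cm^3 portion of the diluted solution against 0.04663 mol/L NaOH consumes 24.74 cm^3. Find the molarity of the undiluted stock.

n(NaOH) = 0.04663 x 0.02474 = 0.001154 mol.
n(HClO4) in the aliquot = 0.001154 mol.
[diluted HClO4] = 0.001154 / 0.02018 = 0.05717 M.
Dilution factor = 500.0/20.78 = 24.06, so [stock] = 0.05717 x 24.06 = 1.38 M.

1.38 M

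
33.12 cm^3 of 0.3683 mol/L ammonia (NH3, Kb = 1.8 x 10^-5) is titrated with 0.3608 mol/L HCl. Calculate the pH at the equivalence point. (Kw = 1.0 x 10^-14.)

5.00

n(NH3) = 0.3683 x 0.03312 = 0.01220 mol; V(HCl) at equivalence = 0.01220/0.3608 = 0.03381 L.
At equivalence the base is fully converted to NH4+; total volume = 0.06693 L, so [NH4+] = 0.01220/0.06693 = 0.1823 M.
Ka(NH4+) = Kw/Kb = 1.0e-14 / 1.8 x 10^-5 = 5.56e-10.
[H^+] = sqrt(Ka x [NH4+]) = sqrt(5.56e-10 x 0.1823) = 1.01e-5 M.
pH = -log(1.01e-5) = 5.00.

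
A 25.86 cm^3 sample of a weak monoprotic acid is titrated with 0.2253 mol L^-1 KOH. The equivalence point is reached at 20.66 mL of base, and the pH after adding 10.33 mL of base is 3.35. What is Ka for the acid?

4.5 x 10^-4

10.33 mL is half of the equivalence volume, so this is the half-equivalence point where [HA] = [A^-].
At half-equivalence pH = pKa, so pKa = 3.35.
Ka = 10^(-3.35) = 4.5 x 10^-4.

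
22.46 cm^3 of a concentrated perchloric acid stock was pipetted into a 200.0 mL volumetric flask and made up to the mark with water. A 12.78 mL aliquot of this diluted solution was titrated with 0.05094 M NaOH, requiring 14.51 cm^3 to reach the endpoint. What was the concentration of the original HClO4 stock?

n(NaOH) = 0.05094 x 0.01451 = 0.0007391 mol.
n(HClO4) in the aliquot = 0.0007391 mol.
[diluted HClO4] = 0.0007391 / 0.01278 = 0.05784 M.
Dilution factor = 200.0/22.46 = 8.905, so [stock] = 0.05784 x 8.905 = 0.515 M.

0.515 M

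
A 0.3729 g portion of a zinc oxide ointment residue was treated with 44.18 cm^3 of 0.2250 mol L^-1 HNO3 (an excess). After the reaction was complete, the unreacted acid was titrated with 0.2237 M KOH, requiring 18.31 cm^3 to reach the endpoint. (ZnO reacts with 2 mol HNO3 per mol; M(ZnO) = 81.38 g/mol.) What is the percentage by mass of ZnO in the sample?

Total n(HNO3) added = 0.2250 x 0.04418 = 0.009940 mol.
n(KOH) used = 0.2237 x 0.01831 = 0.004096 mol, which equals the excess n(HNO3).
So n(HNO3) consumed by the sample = 0.009940 - 0.004096 = 0.005845 mol.
n(ZnO) = 0.005845 / 2 = 0.002922 mol.
mass ZnO = 0.002922 x 81.38 = 0.2378 g, so %ZnO = 0.2378/0.3729 x 100 = 63.8%.

63.8%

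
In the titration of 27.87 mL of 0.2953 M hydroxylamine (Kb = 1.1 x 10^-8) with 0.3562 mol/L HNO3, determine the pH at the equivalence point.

n(NH2OH) = 0.2953 x 0.02787 = 0.008230 mol; V(HNO3) at equivalence = 0.008230/0.3562 = 0.02311 L.
At equivalence the base is fully converted to NH3OH+; total volume = 0.05098 L, so [NH3OH+] = 0.008230/0.05098 = 0.1615 M.
Ka(NH3OH+) = Kw/Kb = 1.0e-14 / 1.1 x 10^-8 = 9.09e-7.
[H^+] = sqrt(Ka x [NH3OH+]) = sqrt(9.09e-7 x 0.1615) = 0.000383 M.
pH = -log(0.000383) = 3.42.

3.42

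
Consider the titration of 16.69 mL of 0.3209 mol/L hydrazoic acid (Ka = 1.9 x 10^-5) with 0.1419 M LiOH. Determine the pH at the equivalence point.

n(HN3) = 0.3209 x 0.01669 = 0.005356 mol; V(LiOH) at equivalence = 0.005356/0.1419 = 0.03774 L.
At equivalence all the acid is converted to N3-; total volume = 0.01669 + 0.03774 = 0.05443 L, so [N3-] = 0.005356/0.05443 = 0.09839 M.
Kb = Kw/Ka = 1.0e-14 / 1.9 x 10^-5 = 5.26e-10.
[OH^-] = sqrt(Kb x [N3-]) = sqrt(5.26e-10 x 0.09839) = 7.20e-6 M.
pOH = 5.14, so pH = 14.00 - 5.14 = 8.86.

8.86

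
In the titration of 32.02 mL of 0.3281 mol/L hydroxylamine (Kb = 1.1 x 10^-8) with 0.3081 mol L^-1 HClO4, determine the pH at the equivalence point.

3.42

n(NH2OH) = 0.3281 x 0.03202 = 0.01051 mol; V(HClO4) at equivalence = 0.01051/0.3081 = 0.03410 L.
At equivalence the base is fully converted to NH3OH+; total volume = 0.06612 L, so [NH3OH+] = 0.01051/0.06612 = 0.1589 M.
Ka(NH3OH+) = Kw/Kb = 1.0e-14 / 1.1 x 10^-8 = 9.09e-7.
[H^+] = sqrt(Ka x [NH3OH+]) = sqrt(9.09e-7 x 0.1589) = 0.000380 M.
pH = -log(0.000380) = 3.42.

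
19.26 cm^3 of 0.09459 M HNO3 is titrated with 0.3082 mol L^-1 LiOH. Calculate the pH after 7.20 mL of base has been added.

n(acid) = 0.09459 x 0.01926 = 0.001822 mol; n(LiOH) added = 0.3082 x 0.007200 = 0.002219 mol.
Base is in excess by 0.002219 - 0.001822 = 0.0003972 mol in a total volume of 0.02646 L.
[OH^-] = 0.0003972/0.02646 = 0.01501 M, so pOH = 1.82 and pH = 14.00 - 1.82 = 12.18.

12.18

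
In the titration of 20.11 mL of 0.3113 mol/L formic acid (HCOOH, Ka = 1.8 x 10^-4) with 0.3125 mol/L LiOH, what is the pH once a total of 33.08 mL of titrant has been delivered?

n(acid) = 0.3113 x 0.02011 = 0.006260 mol; n(LiOH) added = 0.3125 x 0.03308 = 0.01034 mol.
Base is in excess by 0.01034 - 0.006260 = 0.004077 mol in a total volume of 0.05319 L.
[OH^-] = 0.004077/0.05319 = 0.07665 M, so pOH = 1.12 and pH = 14.00 - 1.12 = 12.88.

12.88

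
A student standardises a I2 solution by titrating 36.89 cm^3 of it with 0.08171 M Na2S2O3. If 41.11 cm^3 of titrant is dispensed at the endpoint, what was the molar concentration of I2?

0.0455 M

n(Na2S2O3) = 0.08171 x 0.04111 = 0.003359 mol.
From the balanced equation, 2 mol Na2S2O3 reacts with 1 mol I2, so n(I2) = 0.003359 x 1/2 = 0.001680 mol.
[I2] = 0.001680 / 0.03689 L = 0.0455 M.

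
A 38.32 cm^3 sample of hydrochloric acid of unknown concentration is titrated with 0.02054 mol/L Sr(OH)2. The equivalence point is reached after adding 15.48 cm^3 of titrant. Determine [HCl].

0.0166 M

n(Sr(OH)2) delivered = 0.02054 x 0.01548 = 0.0003180 mol.
The reaction is 2 HCl + 1 Sr(OH)2, so n(HCl) = 0.0003180 x 2/1 = 0.0006359 mol.
[HCl] = 0.0006359 mol / 0.03832 L = 0.0166 M.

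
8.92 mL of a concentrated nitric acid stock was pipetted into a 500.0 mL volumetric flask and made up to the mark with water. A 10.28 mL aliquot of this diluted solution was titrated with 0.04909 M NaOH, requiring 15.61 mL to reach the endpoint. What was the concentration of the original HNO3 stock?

4.18 M

n(NaOH) = 0.04909 x 0.01561 = 0.0007663 mol.
n(HNO3) in the aliquot = 0.0007663 mol.
[diluted HNO3] = 0.0007663 / 0.01028 = 0.07454 M.
Dilution factor = 500.0/8.920 = 56.05, so [stock] = 0.07454 x 56.05 = 4.18 M.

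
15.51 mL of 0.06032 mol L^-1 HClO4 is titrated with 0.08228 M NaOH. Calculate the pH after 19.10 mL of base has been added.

12.26

n(acid) = 0.06032 x 0.01551 = 0.0009356 mol; n(NaOH) added = 0.08228 x 0.01910 = 0.001572 mol.
Base is in excess by 0.001572 - 0.0009356 = 0.0006360 mol in a total volume of 0.03461 L.
[OH^-] = 0.0006360/0.03461 = 0.01838 M, so pOH = 1.74 and pH = 14.00 - 1.74 = 12.26.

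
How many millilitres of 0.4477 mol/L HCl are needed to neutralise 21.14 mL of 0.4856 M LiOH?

22.9 mL

n(LiOH) = 0.4856 mol/L x 0.02114 L = 0.01027 mol.
At equivalence n(HCl) = n(LiOH) = 0.01027 mol.
V(HCl) = 0.01027 / 0.4477 = 0.02293 L = 22.9 mL.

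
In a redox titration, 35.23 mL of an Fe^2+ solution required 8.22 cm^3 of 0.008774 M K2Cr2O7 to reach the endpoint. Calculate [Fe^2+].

n(K2Cr2O7) = 0.008774 x 0.008220 = 7.212e-5 mol.
From the balanced equation, 1 mol K2Cr2O7 reacts with 6 mol Fe^2+, so n(Fe^2+) = 7.212e-5 x 6/1 = 0.0004327 mol.
[Fe^2+] = 0.0004327 / 0.03523 L = 0.0123 M.

0.0123 M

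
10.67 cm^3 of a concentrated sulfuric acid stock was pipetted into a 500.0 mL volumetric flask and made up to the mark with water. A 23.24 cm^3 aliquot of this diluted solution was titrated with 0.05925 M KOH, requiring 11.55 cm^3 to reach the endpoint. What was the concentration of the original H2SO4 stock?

0.690 M

n(KOH) = 0.05925 x 0.01155 = 0.0006843 mol.
n(H2SO4) in the aliquot = 0.0006843 x 1/2 = 0.0003422 mol.
[diluted H2SO4] = 0.0003422 / 0.02324 = 0.01472 M.
Dilution factor = 500.0/10.67 = 46.86, so [stock] = 0.01472 x 46.86 = 0.690 M.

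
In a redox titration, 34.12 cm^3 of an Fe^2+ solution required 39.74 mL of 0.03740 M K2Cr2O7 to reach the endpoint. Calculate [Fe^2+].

0.261 M

n(K2Cr2O7) = 0.03740 x 0.03974 = 0.001486 mol.
From the balanced equation, 1 mol K2Cr2O7 reacts with 6 mol Fe^2+, so n(Fe^2+) = 0.001486 x 6/1 = 0.008918 mol.
[Fe^2+] = 0.008918 / 0.03412 L = 0.261 M.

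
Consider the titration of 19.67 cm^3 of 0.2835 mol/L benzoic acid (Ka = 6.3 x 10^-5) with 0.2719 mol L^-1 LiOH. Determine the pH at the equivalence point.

8.67

n(C6H5COOH) = 0.2835 x 0.01967 = 0.005576 mol; V(LiOH) at equivalence = 0.005576/0.2719 = 0.02051 L.
At equivalence all the acid is converted to C6H5COO-; total volume = 0.01967 + 0.02051 = 0.04018 L, so [C6H5COO-] = 0.005576/0.04018 = 0.1388 M.
Kb = Kw/Ka = 1.0e-14 / 6.3 x 10^-5 = 1.59e-10.
[OH^-] = sqrt(Kb x [C6H5COO-]) = sqrt(1.59e-10 x 0.1388) = 4.69e-6 M.
pOH = 5.33, so pH = 14.00 - 5.33 = 8.67.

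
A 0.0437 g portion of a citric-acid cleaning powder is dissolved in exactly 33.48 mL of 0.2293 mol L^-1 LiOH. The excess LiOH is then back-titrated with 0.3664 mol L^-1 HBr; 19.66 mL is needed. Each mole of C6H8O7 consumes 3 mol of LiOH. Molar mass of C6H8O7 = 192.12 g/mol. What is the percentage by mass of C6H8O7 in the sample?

69.4%

Total n(LiOH) added = 0.2293 x 0.03348 = 0.007677 mol.
n(HBr) used = 0.3664 x 0.01966 = 0.007203 mol, which equals the excess n(LiOH).
So n(LiOH) consumed by the sample = 0.007677 - 0.007203 = 0.0004735 mol.
n(C6H8O7) = 0.0004735 / 3 = 0.0001578 mol.
mass C6H8O7 = 0.0001578 x 192.12 = 0.03033 g, so %C6H8O7 = 0.03033/0.0437 x 100 = 69.4%.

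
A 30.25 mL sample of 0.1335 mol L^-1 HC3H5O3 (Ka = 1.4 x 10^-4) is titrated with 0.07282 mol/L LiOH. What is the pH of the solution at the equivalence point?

n(HC3H5O3) = 0.1335 x 0.03025 = 0.004038 mol; V(LiOH) at equivalence = 0.004038/0.07282 = 0.05546 L.
At equivalence all the acid is converted to C3H5O3-; total volume = 0.03025 + 0.05546 = 0.08571 L, so [C3H5O3-] = 0.004038/0.08571 = 0.04712 M.
Kb = Kw/Ka = 1.0e-14 / 1.4 x 10^-4 = 7.14e-11.
[OH^-] = sqrt(Kb x [C3H5O3-]) = sqrt(7.14e-11 x 0.04712) = 1.83e-6 M.
pOH = 5.74, so pH = 14.00 - 5.74 = 8.26.

8.26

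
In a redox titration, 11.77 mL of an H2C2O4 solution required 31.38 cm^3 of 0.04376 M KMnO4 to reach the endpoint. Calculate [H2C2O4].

n(KMnO4) = 0.04376 x 0.03138 = 0.001373 mol.
From the balanced equation, 2 mol KMnO4 reacts with 5 mol H2C2O4, so n(H2C2O4) = 0.001373 x 5/2 = 0.003433 mol.
[H2C2O4] = 0.003433 / 0.01177 L = 0.292 M.

0.292 M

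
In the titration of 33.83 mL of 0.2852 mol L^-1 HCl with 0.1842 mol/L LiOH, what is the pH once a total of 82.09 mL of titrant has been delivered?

n(acid) = 0.2852 x 0.03383 = 0.009648 mol; n(LiOH) added = 0.1842 x 0.08209 = 0.01512 mol.
Base is in excess by 0.01512 - 0.009648 = 0.005473 mol in a total volume of 0.1159 L.
[OH^-] = 0.005473/0.1159 = 0.04721 M, so pOH = 1.33 and pH = 14.00 - 1.33 = 12.67.

12.67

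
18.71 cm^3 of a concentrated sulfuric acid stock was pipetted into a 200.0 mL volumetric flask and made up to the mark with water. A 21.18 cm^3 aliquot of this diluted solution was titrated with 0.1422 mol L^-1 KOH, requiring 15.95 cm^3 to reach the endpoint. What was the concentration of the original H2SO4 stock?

0.572 M

n(KOH) = 0.1422 x 0.01595 = 0.002268 mol.
n(H2SO4) in the aliquot = 0.002268 x 1/2 = 0.001134 mol.
[diluted H2SO4] = 0.001134 / 0.02118 = 0.05354 M.
Dilution factor = 200.0/18.71 = 10.69, so [stock] = 0.05354 x 10.69 = 0.572 M.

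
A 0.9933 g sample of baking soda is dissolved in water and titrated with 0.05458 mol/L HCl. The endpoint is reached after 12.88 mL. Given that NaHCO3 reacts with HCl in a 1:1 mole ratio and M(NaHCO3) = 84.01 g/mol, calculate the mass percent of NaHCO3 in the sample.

5.95%

n(HCl) = 0.05458 x 0.01288 = 0.0007030 mol.
n(NaHCO3) = 0.0007030 / 1 = 0.0007030 mol.
mass of NaHCO3 = 0.0007030 x 84.01 = 0.05906 g.
% purity = 0.05906 / 0.9933 x 100 = 5.95%.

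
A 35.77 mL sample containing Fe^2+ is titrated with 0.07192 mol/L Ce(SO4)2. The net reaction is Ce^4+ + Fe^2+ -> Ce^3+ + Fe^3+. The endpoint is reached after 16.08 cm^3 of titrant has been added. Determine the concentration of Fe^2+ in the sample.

n(Ce(SO4)2) = 0.07192 x 0.01608 = 0.001156 mol.
From the balanced equation, 1 mol Ce(SO4)2 reacts with 1 mol Fe^2+, so n(Fe^2+) = 0.001156 x 1/1 = 0.001156 mol.
[Fe^2+] = 0.001156 / 0.03577 L = 0.0323 M.

0.0323 M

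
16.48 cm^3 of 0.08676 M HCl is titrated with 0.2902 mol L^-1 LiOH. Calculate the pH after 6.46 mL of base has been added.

12.29

n(acid) = 0.08676 x 0.01648 = 0.001430 mol; n(LiOH) added = 0.2902 x 0.006460 = 0.001875 mol.
Base is in excess by 0.001875 - 0.001430 = 0.0004449 mol in a total volume of 0.02294 L.
[OH^-] = 0.0004449/0.02294 = 0.01939 M, so pOH = 1.71 and pH = 14.00 - 1.71 = 12.29.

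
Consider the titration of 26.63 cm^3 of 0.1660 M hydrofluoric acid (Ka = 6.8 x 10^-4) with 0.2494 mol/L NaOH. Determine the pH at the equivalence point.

n(HF) = 0.1660 x 0.02663 = 0.004421 mol; V(NaOH) at equivalence = 0.004421/0.2494 = 0.01772 L.
At equivalence all the acid is converted to F-; total volume = 0.02663 + 0.01772 = 0.04435 L, so [F-] = 0.004421/0.04435 = 0.09966 M.
Kb = Kw/Ka = 1.0e-14 / 6.8 x 10^-4 = 1.47e-11.
[OH^-] = sqrt(Kb x [F-]) = sqrt(1.47e-11 x 0.09966) = 1.21e-6 M.
pOH = 5.92, so pH = 14.00 - 5.92 = 8.08.

8.08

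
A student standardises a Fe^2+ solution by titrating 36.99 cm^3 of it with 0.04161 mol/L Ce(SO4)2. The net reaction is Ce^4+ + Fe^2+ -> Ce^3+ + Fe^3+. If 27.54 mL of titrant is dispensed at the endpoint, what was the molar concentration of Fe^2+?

0.0310 M

n(Ce(SO4)2) = 0.04161 x 0.02754 = 0.001146 mol.
From the balanced equation, 1 mol Ce(SO4)2 reacts with 1 mol Fe^2+, so n(Fe^2+) = 0.001146 x 1/1 = 0.001146 mol.
[Fe^2+] = 0.001146 / 0.03699 L = 0.0310 M.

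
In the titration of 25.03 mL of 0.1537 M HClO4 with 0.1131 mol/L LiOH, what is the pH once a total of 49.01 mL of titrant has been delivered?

n(acid) = 0.1537 x 0.02503 = 0.003847 mol; n(LiOH) added = 0.1131 x 0.04901 = 0.005543 mol.
Base is in excess by 0.005543 - 0.003847 = 0.001696 mol in a total volume of 0.07404 L.
[OH^-] = 0.001696/0.07404 = 0.02291 M, so pOH = 1.64 and pH = 14.00 - 1.64 = 12.36.

12.36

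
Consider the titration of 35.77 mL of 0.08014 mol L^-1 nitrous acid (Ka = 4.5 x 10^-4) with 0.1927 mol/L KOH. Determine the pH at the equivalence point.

n(HNO2) = 0.08014 x 0.03577 = 0.002867 mol; V(KOH) at equivalence = 0.002867/0.1927 = 0.01488 L.
At equivalence all the acid is converted to NO2-; total volume = 0.03577 + 0.01488 = 0.05065 L, so [NO2-] = 0.002867/0.05065 = 0.05660 M.
Kb = Kw/Ka = 1.0e-14 / 4.5 x 10^-4 = 2.22e-11.
[OH^-] = sqrt(Kb x [NO2-]) = sqrt(2.22e-11 x 0.05660) = 1.12e-6 M.
pOH = 5.95, so pH = 14.00 - 5.95 = 8.05.

8.05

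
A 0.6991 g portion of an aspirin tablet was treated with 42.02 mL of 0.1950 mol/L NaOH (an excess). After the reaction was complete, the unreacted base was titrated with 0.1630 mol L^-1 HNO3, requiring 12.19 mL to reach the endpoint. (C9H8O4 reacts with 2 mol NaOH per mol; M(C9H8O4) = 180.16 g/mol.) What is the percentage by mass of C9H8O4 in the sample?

80.0%

Total n(NaOH) added = 0.1950 x 0.04202 = 0.008194 mol.
n(HNO3) used = 0.1630 x 0.01219 = 0.001987 mol, which equals the excess n(NaOH).
So n(NaOH) consumed by the sample = 0.008194 - 0.001987 = 0.006207 mol.
n(C9H8O4) = 0.006207 / 2 = 0.003103 mol.
mass C9H8O4 = 0.003103 x 180.16 = 0.5591 g, so %C9H8O4 = 0.5591/0.6991 x 100 = 80.0%.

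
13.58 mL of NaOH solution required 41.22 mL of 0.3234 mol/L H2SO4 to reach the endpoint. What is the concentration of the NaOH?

n(H2SO4) delivered = 0.3234 x 0.04122 = 0.01333 mol.
The reaction is 2 NaOH + 1 H2SO4, so n(NaOH) = 0.01333 x 2/1 = 0.02666 mol.
[NaOH] = 0.02666 mol / 0.01358 L = 1.96 M.

1.96 M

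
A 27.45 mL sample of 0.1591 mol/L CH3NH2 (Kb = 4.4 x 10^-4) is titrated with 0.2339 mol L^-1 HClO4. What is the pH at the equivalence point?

n(CH3NH2) = 0.1591 x 0.02745 = 0.004367 mol; V(HClO4) at equivalence = 0.004367/0.2339 = 0.01867 L.
At equivalence the base is fully converted to CH3NH3+; total volume = 0.04612 L, so [CH3NH3+] = 0.004367/0.04612 = 0.09469 M.
Ka(CH3NH3+) = Kw/Kb = 1.0e-14 / 4.4 x 10^-4 = 2.27e-11.
[H^+] = sqrt(Ka x [CH3NH3+]) = sqrt(2.27e-11 x 0.09469) = 1.47e-6 M.
pH = -log(1.47e-6) = 5.83.

5.83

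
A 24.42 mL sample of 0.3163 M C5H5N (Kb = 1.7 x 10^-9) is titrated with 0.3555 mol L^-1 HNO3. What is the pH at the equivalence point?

n(C5H5N) = 0.3163 x 0.02442 = 0.007724 mol; V(HNO3) at equivalence = 0.007724/0.3555 = 0.02173 L.
At equivalence the base is fully converted to C5H5NH+; total volume = 0.04615 L, so [C5H5NH+] = 0.007724/0.04615 = 0.1674 M.
Ka(C5H5NH+) = Kw/Kb = 1.0e-14 / 1.7 x 10^-9 = 5.88e-6.
[H^+] = sqrt(Ka x [C5H5NH+]) = sqrt(5.88e-6 x 0.1674) = 0.000992 M.
pH = -log(0.000992) = 3.00.

3.00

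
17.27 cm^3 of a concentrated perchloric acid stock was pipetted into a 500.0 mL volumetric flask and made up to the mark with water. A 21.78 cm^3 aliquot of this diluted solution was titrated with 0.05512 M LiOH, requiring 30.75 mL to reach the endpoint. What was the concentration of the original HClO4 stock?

n(LiOH) = 0.05512 x 0.03075 = 0.001695 mol.
n(HClO4) in the aliquot = 0.001695 mol.
[diluted HClO4] = 0.001695 / 0.02178 = 0.07782 M.
Dilution factor = 500.0/17.27 = 28.95, so [stock] = 0.07782 x 28.95 = 2.25 M.

2.25 M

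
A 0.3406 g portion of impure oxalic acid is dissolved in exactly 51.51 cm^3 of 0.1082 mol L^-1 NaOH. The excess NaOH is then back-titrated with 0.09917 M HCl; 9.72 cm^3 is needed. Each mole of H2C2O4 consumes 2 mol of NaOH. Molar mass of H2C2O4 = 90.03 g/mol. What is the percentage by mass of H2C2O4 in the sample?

60.9%

Total n(NaOH) added = 0.1082 x 0.05151 = 0.005573 mol.
n(HCl) used = 0.09917 x 0.009720 = 0.0009639 mol, which equals the excess n(NaOH).
So n(NaOH) consumed by the sample = 0.005573 - 0.0009639 = 0.004609 mol.
n(H2C2O4) = 0.004609 / 2 = 0.002305 mol.
mass H2C2O4 = 0.002305 x 90.03 = 0.2075 g, so %H2C2O4 = 0.2075/0.3406 x 100 = 60.9%.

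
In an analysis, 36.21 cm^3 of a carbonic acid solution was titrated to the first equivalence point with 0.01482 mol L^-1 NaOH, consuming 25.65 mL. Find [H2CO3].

n(NaOH) = 0.01482 x 0.02565 = 0.0003801 mol.
At the first equivalence point, 1 mol OH^- react per mol H2CO3, so n(H2CO3) = 0.0003801 / 1 = 0.0003801 mol.
[H2CO3] = 0.0003801 / 0.03621 L = 0.0105 M.

0.0105 M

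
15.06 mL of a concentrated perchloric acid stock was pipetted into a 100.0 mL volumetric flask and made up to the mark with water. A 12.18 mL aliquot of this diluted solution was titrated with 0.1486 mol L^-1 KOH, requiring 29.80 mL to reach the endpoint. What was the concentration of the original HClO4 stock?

n(KOH) = 0.1486 x 0.02980 = 0.004428 mol.
n(HClO4) in the aliquot = 0.004428 mol.
[diluted HClO4] = 0.004428 / 0.01218 = 0.3636 M.
Dilution factor = 100.0/15.06 = 6.640, so [stock] = 0.3636 x 6.640 = 2.41 M.

2.41 M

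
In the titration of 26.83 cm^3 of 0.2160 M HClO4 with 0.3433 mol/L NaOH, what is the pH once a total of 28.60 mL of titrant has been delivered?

n(acid) = 0.2160 x 0.02683 = 0.005795 mol; n(NaOH) added = 0.3433 x 0.02860 = 0.009818 mol.
Base is in excess by 0.009818 - 0.005795 = 0.004023 mol in a total volume of 0.05543 L.
[OH^-] = 0.004023/0.05543 = 0.07258 M, so pOH = 1.14 and pH = 14.00 - 1.14 = 12.86.

12.86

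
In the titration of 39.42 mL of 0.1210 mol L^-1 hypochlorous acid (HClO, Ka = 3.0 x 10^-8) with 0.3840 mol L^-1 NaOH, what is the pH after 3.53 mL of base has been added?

7.12

Initial n(HClO) = 0.1210 x 0.03942 = 0.004770 mol.
n(NaOH) added = 0.3840 x 0.003530 = 0.001356 mol, converting that many moles of HClO to ClO-.
Remaining n(HClO) = 0.003414 mol; n(ClO-) = 0.001356 mol.
By Henderson-Hasselbalch, pH = pKa + log([A^-]/[HA]) = 7.52 + log(0.001356/0.003414) = 7.52 + (-0.40) = 7.12.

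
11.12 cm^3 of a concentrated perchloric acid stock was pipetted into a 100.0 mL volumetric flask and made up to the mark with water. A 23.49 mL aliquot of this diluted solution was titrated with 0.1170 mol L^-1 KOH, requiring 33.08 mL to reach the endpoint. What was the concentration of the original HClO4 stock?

1.48 M

n(KOH) = 0.1170 x 0.03308 = 0.003870 mol.
n(HClO4) in the aliquot = 0.003870 mol.
[diluted HClO4] = 0.003870 / 0.02349 = 0.1648 M.
Dilution factor = 100.0/11.12 = 8.993, so [stock] = 0.1648 x 8.993 = 1.48 M.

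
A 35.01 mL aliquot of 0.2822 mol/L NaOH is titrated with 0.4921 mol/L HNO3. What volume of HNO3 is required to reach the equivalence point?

20.1 mL

n(NaOH) = 0.2822 mol/L x 0.03501 L = 0.009880 mol.
At equivalence n(HNO3) = n(NaOH) = 0.009880 mol.
V(HNO3) = 0.009880 / 0.4921 = 0.02008 L = 20.1 mL.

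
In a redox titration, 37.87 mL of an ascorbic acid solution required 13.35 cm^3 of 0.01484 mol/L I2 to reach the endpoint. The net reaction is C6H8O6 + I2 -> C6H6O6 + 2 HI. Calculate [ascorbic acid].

0.00523 M

n(I2) = 0.01484 x 0.01335 = 0.0001981 mol.
From the balanced equation, 1 mol I2 reacts with 1 mol ascorbic acid, so n(ascorbic acid) = 0.0001981 x 1/1 = 0.0001981 mol.
[ascorbic acid] = 0.0001981 / 0.03787 L = 0.00523 M.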